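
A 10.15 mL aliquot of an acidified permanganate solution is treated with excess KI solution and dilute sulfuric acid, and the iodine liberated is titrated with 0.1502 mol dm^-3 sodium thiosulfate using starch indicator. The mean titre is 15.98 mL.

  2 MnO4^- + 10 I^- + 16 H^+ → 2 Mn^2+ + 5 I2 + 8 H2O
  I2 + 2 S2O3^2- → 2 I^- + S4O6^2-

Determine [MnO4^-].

0.04729 mol/L

n(S2O3^2-) = 0.01598 × 0.1502 = 2.400 × 10^-3 mol
n(I2) = n(S2O3^2-)/2 = 1.200 × 10^-3 mol
From the 2:5 ratio, n(MnO4^-) in the aliquot = 2/5 × 1.200 × 10^-3 = 4.800 × 10^-4 mol
[MnO4^-] = 4.800 × 10^-4 / 0.01015 = 0.04729 mol/L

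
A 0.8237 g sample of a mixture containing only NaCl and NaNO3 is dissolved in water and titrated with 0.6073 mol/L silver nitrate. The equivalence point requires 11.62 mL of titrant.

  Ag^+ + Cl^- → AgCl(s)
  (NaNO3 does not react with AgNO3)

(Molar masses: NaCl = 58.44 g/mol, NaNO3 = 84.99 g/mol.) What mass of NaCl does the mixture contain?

n(AgNO3) = 0.01162 × 0.6073 = 7.057 × 10^-3 mol
Let x = n(NaCl), y = n(NaNO3).
Titrant: 1x = 7.057 × 10^-3;  mass: 58.44x + 84.99y = 0.8237
Solving, x = 7.057 × 10^-3 mol, y = 4.839 × 10^-3 mol
mass of NaCl = 7.057 × 10^-3 × 58.44 = 0.4124 g

0.4124 g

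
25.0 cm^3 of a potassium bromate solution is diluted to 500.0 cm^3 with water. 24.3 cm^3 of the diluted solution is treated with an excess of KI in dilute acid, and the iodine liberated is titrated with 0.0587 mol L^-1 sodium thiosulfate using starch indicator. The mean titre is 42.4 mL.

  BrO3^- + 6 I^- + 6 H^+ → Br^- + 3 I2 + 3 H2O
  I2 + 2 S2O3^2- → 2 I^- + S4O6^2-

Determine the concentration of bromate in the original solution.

0.341 mol/L

n(S2O3^2-) = 0.0424 × 0.0587 = 2.49 × 10^-3 mol
n(I2) = n(S2O3^2-)/2 = 1.24 × 10^-3 mol
From the 1:3 ratio, n(BrO3^-) in the aliquot = 1/3 × 1.24 × 10^-3 = 4.15 × 10^-4 mol
[BrO3^-]_dilute = 4.15 × 10^-4 / 0.0243 = 0.0171 mol/L
[BrO3^-]_original = 0.0171 × 500.0/25.0 = 0.341 mol/L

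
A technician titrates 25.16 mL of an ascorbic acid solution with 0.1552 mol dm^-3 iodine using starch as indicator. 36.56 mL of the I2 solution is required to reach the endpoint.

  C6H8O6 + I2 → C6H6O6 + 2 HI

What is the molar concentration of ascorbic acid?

0.2255 mol/L

n(I2) = 0.03656 L × 0.1552 mol/L = 5.674 × 10^-3 mol
n(C6H8O6) = 5.674 × 10^-3 mol (1:1 mole ratio)
[C6H8O6] = 5.674 × 10^-3 mol / 0.02516 L = 0.2255 mol/L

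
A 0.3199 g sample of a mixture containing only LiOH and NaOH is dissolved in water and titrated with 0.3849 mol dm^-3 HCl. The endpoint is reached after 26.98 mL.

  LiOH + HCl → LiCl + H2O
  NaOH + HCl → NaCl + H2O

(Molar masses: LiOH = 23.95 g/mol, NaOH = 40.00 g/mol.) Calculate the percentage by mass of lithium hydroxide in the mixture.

n(HCl) = 0.02698 × 0.3849 = 0.01038 mol
Let x = n(LiOH), y = n(NaOH).
Titrant: 1x + 1y = 0.01038;  mass: 23.95x + 40.00y = 0.3199
Solving, x = 5.949 × 10^-3 mol, y = 4.435 × 10^-3 mol
mass of LiOH = 5.949 × 10^-3 × 23.95 = 0.1425 g
% LiOH = 0.1425 / 0.3199 × 100 = 44.54 %

44.54 %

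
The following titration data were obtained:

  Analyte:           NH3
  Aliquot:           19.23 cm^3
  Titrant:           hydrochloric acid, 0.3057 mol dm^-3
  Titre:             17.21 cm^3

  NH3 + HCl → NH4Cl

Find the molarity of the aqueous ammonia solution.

0.2736 mol/L

n(HCl) = 0.01721 L × 0.3057 mol/L = 5.261 × 10^-3 mol
n(NH3) = 5.261 × 10^-3 mol (1:1 mole ratio)
[NH3] = 5.261 × 10^-3 mol / 0.01923 L = 0.2736 mol/L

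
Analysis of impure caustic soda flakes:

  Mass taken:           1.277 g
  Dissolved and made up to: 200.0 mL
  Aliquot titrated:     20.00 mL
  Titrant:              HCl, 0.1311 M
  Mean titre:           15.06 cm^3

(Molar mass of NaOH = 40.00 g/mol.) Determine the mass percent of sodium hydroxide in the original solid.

61.84 %

NaOH + HCl → NaCl + H2O
n(HCl) per titration = 0.01506 × 0.1311 = 1.974 × 10^-3 mol
n(NaOH) in each aliquot = 1.974 × 10^-3 mol (1:1 ratio)
n(NaOH) in the whole flask = 1.974 × 10^-3 × 200.0/20.00 = 0.01974 mol
mass of NaOH = 0.01974 × 40.00 = 0.7897 g
% NaOH = 0.7897 / 1.277 × 100 = 61.84 %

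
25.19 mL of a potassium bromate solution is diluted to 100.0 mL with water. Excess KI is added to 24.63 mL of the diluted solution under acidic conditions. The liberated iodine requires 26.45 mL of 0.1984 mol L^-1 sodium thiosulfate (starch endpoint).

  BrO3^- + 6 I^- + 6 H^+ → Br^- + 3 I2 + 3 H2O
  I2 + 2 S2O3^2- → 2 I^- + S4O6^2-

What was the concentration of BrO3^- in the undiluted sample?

0.1410 mol/L

n(S2O3^2-) = 0.02645 × 0.1984 = 5.248 × 10^-3 mol
n(I2) = n(S2O3^2-)/2 = 2.624 × 10^-3 mol
From the 1:3 ratio, n(BrO3^-) in the aliquot = 1/3 × 2.624 × 10^-3 = 8.746 × 10^-4 mol
[BrO3^-]_dilute = 8.746 × 10^-4 / 0.02463 = 0.03551 mol/L
[BrO3^-]_original = 0.03551 × 100.0/25.19 = 0.1410 mol/L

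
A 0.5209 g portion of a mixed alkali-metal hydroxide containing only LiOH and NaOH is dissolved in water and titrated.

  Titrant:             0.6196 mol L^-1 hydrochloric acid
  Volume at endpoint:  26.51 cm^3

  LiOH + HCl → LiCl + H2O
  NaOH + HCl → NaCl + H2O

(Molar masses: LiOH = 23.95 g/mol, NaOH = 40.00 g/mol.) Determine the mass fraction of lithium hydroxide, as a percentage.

n(HCl) = 0.02651 × 0.6196 = 0.01643 mol
Let x = n(LiOH), y = n(NaOH).
Titrant: 1x + 1y = 0.01643;  mass: 23.95x + 40.00y = 0.5209
Solving, x = 8.481 × 10^-3 mol, y = 7.944 × 10^-3 mol
mass of LiOH = 8.481 × 10^-3 × 23.95 = 0.2031 g
% LiOH = 0.2031 / 0.5209 × 100 = 39.00 %

39.00 %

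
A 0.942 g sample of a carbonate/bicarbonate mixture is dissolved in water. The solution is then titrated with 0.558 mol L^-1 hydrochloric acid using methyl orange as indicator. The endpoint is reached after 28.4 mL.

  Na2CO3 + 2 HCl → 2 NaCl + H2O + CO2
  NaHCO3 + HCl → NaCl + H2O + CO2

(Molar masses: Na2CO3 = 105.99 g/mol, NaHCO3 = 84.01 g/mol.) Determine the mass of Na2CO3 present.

0.665 g

n(HCl) = 0.0284 × 0.558 = 0.0158 mol
Let x = n(Na2CO3), y = n(NaHCO3).
Titrant: 2x + 1y = 0.0158;  mass: 105.99x + 84.01y = 0.942
Solving, x = 6.28 × 10^-3 mol, y = 3.29 × 10^-3 mol
mass of Na2CO3 = 6.28 × 10^-3 × 105.99 = 0.665 g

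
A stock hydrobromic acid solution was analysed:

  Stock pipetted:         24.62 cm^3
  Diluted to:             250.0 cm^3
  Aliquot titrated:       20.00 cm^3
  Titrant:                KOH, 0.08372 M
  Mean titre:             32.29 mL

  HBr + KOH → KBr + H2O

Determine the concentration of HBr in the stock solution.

1.373 M

n(KOH) = 0.03229 × 0.08372 = 2.703 × 10^-3 mol
n(HBr) in the aliquot = 2.703 × 10^-3 mol (1:1 ratio)
[HBr]_dilute = 2.703 × 10^-3 / 0.02000 = 0.1352 mol/L
Dilution factor = 250.0 / 24.62 = 10.15
[HBr]_stock = 0.1352 × 10.15 = 1.373 mol/L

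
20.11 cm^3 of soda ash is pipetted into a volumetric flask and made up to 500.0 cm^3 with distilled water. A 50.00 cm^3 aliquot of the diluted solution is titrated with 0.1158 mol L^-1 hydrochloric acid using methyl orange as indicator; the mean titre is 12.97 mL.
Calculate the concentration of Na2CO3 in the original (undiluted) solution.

Na2CO3 + 2 HCl → 2 NaCl + H2O + CO2
n(HCl) = 0.01297 × 0.1158 = 1.502 × 10^-3 mol
From the 1:2 ratio, n(Na2CO3) in the aliquot = 1/2 × 1.502 × 10^-3 = 7.510 × 10^-4 mol
[Na2CO3]_dilute = 7.510 × 10^-4 / 0.05000 = 0.01502 mol/L
Dilution factor = 500.0 / 20.11 = 24.86
[Na2CO3]_stock = 0.01502 × 24.86 = 0.3734 mol/L

0.3734 mol/L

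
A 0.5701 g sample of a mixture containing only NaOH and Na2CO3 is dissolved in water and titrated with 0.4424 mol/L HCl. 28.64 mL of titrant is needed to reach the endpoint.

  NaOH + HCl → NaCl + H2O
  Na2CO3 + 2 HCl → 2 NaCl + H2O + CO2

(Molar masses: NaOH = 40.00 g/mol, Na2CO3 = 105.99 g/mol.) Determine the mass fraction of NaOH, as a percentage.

n(HCl) = 0.02864 × 0.4424 = 0.01267 mol
Let x = n(NaOH), y = n(Na2CO3).
Titrant: 1x + 2y = 0.01267;  mass: 40.00x + 105.99y = 0.5701
Solving, x = 7.800 × 10^-3 mol, y = 2.435 × 10^-3 mol
mass of NaOH = 7.800 × 10^-3 × 40.00 = 0.3120 g
% NaOH = 0.3120 / 0.5701 × 100 = 54.73 %

54.73 %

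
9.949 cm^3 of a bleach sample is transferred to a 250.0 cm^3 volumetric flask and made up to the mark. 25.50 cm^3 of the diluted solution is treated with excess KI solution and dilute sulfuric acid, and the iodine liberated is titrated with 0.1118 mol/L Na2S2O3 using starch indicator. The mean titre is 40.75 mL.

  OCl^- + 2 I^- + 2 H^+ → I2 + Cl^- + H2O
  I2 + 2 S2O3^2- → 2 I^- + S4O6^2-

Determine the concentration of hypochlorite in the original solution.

2.245 mol/L

n(S2O3^2-) = 0.04075 × 0.1118 = 4.556 × 10^-3 mol
n(I2) = n(S2O3^2-)/2 = 2.278 × 10^-3 mol
n(OCl^-) in the aliquot = 2.278 × 10^-3 mol (1:1 ratio)
[OCl^-]_dilute = 2.278 × 10^-3 / 0.02550 = 0.08933 mol/L
[OCl^-]_original = 0.08933 × 250.0/9.949 = 2.245 mol/L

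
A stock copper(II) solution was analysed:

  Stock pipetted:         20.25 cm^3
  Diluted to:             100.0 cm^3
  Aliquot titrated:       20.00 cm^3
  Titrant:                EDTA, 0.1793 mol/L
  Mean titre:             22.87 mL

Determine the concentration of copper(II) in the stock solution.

1.012 mol/L

Cu^2+ + EDTA^4- → [Cu(EDTA)]^2-
n(EDTA) = 0.02287 × 0.1793 = 4.101 × 10^-3 mol
n(Cu2+) in the aliquot = 4.101 × 10^-3 mol (1:1 ratio)
[Cu2+]_dilute = 4.101 × 10^-3 / 0.02000 = 0.2050 mol/L
Dilution factor = 100.0 / 20.25 = 4.938
[Cu2+]_stock = 0.2050 × 4.938 = 1.012 mol/L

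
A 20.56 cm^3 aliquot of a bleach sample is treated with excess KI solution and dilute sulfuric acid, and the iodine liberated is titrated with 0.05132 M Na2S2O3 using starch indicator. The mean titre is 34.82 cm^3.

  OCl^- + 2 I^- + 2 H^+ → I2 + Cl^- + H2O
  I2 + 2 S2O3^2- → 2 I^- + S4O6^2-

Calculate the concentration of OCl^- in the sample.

0.04346 M

n(S2O3^2-) = 0.03482 × 0.05132 = 1.787 × 10^-3 mol
n(I2) = n(S2O3^2-)/2 = 8.935 × 10^-4 mol
n(OCl^-) in the aliquot = 8.935 × 10^-4 mol (1:1 ratio)
[OCl^-] = 8.935 × 10^-4 / 0.02056 = 0.04346 mol/L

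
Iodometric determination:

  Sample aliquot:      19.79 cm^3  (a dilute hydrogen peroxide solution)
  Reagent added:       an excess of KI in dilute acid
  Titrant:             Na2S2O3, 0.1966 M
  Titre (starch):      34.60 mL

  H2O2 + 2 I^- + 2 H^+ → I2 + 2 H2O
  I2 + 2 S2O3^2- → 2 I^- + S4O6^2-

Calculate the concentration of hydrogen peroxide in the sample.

n(S2O3^2-) = 0.03460 × 0.1966 = 6.802 × 10^-3 mol
n(I2) = n(S2O3^2-)/2 = 3.401 × 10^-3 mol
n(H2O2) in the aliquot = 3.401 × 10^-3 mol (1:1 ratio)
[H2O2] = 3.401 × 10^-3 / 0.01979 = 0.1719 mol/L

0.1719 M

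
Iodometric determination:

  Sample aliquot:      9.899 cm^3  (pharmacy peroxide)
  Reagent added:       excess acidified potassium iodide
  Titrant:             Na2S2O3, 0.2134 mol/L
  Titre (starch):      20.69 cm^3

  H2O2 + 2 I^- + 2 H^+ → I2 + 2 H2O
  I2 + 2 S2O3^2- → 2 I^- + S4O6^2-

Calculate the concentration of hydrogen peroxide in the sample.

n(S2O3^2-) = 0.02069 × 0.2134 = 4.415 × 10^-3 mol
n(I2) = n(S2O3^2-)/2 = 2.208 × 10^-3 mol
n(H2O2) in the aliquot = 2.208 × 10^-3 mol (1:1 ratio)
[H2O2] = 2.208 × 10^-3 / 0.009899 = 0.2230 mol/L

0.2230 mol/L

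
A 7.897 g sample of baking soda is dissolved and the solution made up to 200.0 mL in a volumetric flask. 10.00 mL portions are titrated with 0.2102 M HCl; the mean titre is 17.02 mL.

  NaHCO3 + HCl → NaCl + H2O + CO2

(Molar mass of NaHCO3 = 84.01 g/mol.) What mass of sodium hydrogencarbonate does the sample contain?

n(HCl) per titration = 0.01702 × 0.2102 = 3.578 × 10^-3 mol
n(NaHCO3) in each aliquot = 3.578 × 10^-3 mol (1:1 ratio)
n(NaHCO3) in the whole flask = 3.578 × 10^-3 × 200.0/10.00 = 0.07155 mol
mass of NaHCO3 = 0.07155 × 84.01 = 6.011 g

6.011 g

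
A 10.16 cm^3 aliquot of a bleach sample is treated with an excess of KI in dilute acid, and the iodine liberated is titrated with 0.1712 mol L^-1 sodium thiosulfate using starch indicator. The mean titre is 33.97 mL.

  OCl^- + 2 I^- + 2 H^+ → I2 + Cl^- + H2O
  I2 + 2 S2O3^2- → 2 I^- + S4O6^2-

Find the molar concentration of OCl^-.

n(S2O3^2-) = 0.03397 × 0.1712 = 5.816 × 10^-3 mol
n(I2) = n(S2O3^2-)/2 = 2.908 × 10^-3 mol
n(OCl^-) in the aliquot = 2.908 × 10^-3 mol (1:1 ratio)
[OCl^-] = 2.908 × 10^-3 / 0.01016 = 0.2862 mol/L

0.2862 mol/L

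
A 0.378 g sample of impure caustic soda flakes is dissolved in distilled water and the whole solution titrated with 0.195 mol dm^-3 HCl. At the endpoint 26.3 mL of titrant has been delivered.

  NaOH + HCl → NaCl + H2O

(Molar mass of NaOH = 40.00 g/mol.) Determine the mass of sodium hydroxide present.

n(HCl) = 0.0263 L × 0.195 mol/L = 5.13 × 10^-3 mol
n(NaOH) = 5.13 × 10^-3 mol (1:1 ratio)
mass of NaOH = 5.13 × 10^-3 × 40.00 g/mol = 0.205 g

0.205 g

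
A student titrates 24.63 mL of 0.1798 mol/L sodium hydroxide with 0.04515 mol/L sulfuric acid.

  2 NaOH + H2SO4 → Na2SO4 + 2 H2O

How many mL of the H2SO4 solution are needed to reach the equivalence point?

49.04 mL

n(NaOH) = 0.02463 L × 0.1798 mol/L = 4.428 × 10^-3 mol
From the 1:2 stoichiometry, n(H2SO4) = 1/2 × 4.428 × 10^-3 = 2.214 × 10^-3 mol
V(H2SO4) = 2.214 × 10^-3 mol / 0.04515 mol/L = 0.04904 L = 49.04 mL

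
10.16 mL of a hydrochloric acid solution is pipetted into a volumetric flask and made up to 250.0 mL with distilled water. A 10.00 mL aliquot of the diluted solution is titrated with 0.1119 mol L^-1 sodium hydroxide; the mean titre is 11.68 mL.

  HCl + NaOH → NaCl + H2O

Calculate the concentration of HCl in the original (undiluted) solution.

n(NaOH) = 0.01168 × 0.1119 = 1.307 × 10^-3 mol
n(HCl) in the aliquot = 1.307 × 10^-3 mol (1:1 ratio)
[HCl]_dilute = 1.307 × 10^-3 / 0.01000 = 0.1307 mol/L
Dilution factor = 250.0 / 10.16 = 24.61
[HCl]_stock = 0.1307 × 24.61 = 3.216 mol/L

3.216 mol/L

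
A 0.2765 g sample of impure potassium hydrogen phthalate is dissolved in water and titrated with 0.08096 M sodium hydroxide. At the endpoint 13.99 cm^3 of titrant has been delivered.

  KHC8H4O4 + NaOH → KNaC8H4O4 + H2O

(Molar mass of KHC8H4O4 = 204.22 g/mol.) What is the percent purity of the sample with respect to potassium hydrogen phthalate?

83.65 %

n(NaOH) = 0.01399 L × 0.08096 mol/L = 1.133 × 10^-3 mol
n(KHC8H4O4) = 1.133 × 10^-3 mol (1:1 ratio)
mass of KHC8H4O4 = 1.133 × 10^-3 × 204.22 g/mol = 0.2313 g
% KHC8H4O4 = 0.2313 / 0.2765 × 100 = 83.65 %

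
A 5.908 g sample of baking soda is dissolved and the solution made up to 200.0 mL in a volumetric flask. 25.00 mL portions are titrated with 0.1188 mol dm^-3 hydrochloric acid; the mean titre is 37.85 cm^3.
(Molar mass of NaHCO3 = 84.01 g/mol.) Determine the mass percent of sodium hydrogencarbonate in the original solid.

NaHCO3 + HCl → NaCl + H2O + CO2
n(HCl) per titration = 0.03785 × 0.1188 = 4.497 × 10^-3 mol
n(NaHCO3) in each aliquot = 4.497 × 10^-3 mol (1:1 ratio)
n(NaHCO3) in the whole flask = 4.497 × 10^-3 × 200.0/25.00 = 0.03597 mol
mass of NaHCO3 = 0.03597 × 84.01 = 3.022 g
% NaHCO3 = 3.022 / 5.908 × 100 = 51.15 %

51.15 %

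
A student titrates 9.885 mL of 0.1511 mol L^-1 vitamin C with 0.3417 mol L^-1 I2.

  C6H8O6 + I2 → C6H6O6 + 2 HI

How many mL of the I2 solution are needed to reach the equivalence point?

n(C6H8O6) = 0.009885 L × 0.1511 mol/L = 1.494 × 10^-3 mol
n(I2) = 1.494 × 10^-3 mol (1:1 stoichiometry)
V(I2) = 1.494 × 10^-3 mol / 0.3417 mol/L = 0.004371 L = 4.371 mL

4.371 mL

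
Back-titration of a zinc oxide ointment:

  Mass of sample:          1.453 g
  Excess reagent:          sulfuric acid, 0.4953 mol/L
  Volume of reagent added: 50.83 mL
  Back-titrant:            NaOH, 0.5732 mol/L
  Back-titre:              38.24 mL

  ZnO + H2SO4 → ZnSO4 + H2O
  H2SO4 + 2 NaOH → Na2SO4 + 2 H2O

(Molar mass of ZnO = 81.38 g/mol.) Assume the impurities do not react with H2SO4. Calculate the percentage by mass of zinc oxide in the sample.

n(H2SO4) added = 0.05083 × 0.4953 = 0.02518 mol
n(NaOH) used in back-titration = 0.03824 × 0.5732 = 0.02192 mol
From the 1:2 ratio, n(H2SO4) left over = 1/2 × 0.02192 = 0.01096 mol
n(H2SO4) consumed by analyte = 0.02518 − 0.01096 = 0.01422 mol
n(ZnO) = 0.01422 mol (1:1 ratio)
mass of ZnO = 0.01422 × 81.38 = 1.157 g
% ZnO = 1.157 / 1.453 × 100 = 79.62 %

79.62 %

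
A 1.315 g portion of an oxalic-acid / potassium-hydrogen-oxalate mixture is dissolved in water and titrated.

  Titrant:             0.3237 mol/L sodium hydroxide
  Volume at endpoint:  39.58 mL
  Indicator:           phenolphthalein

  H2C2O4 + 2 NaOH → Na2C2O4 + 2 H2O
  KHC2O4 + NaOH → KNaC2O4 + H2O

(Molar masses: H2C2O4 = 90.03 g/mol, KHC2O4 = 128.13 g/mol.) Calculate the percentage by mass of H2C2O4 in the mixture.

13.45 %

n(NaOH) = 0.03958 × 0.3237 = 0.01281 mol
Let x = n(H2C2O4), y = n(KHC2O4).
Titrant: 2x + 1y = 0.01281;  mass: 90.03x + 128.13y = 1.315
Solving, x = 1.965 × 10^-3 mol, y = 8.882 × 10^-3 mol
mass of H2C2O4 = 1.965 × 10^-3 × 90.03 = 0.1769 g
% H2C2O4 = 0.1769 / 1.315 × 100 = 13.45 %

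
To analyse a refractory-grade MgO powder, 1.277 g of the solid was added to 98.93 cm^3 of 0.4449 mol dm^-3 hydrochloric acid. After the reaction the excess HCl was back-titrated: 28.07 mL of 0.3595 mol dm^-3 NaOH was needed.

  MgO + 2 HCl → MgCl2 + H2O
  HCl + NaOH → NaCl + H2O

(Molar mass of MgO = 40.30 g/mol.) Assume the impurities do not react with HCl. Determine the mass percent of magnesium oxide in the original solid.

n(HCl) added = 0.09893 × 0.4449 = 0.04401 mol
n(NaOH) used in back-titration = 0.02807 × 0.3595 = 0.01009 mol
n(HCl) left over = 0.01009 mol (1:1 ratio)
n(HCl) consumed by analyte = 0.04401 − 0.01009 = 0.03392 mol
From the 1:2 ratio, n(MgO) = 1/2 × 0.03392 = 0.01696 mol
mass of MgO = 0.01696 × 40.30 = 0.6835 g
% MgO = 0.6835 / 1.277 × 100 = 53.53 %

53.53 %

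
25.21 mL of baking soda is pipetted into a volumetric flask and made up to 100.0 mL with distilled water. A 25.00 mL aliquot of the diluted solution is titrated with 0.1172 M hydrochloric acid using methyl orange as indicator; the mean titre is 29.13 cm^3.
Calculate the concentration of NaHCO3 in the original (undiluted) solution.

0.5417 M

NaHCO3 + HCl → NaCl + H2O + CO2
n(HCl) = 0.02913 × 0.1172 = 3.414 × 10^-3 mol
n(NaHCO3) in the aliquot = 3.414 × 10^-3 mol (1:1 ratio)
[NaHCO3]_dilute = 3.414 × 10^-3 / 0.02500 = 0.1366 mol/L
Dilution factor = 100.0 / 25.21 = 3.967
[NaHCO3]_stock = 0.1366 × 3.967 = 0.5417 mol/L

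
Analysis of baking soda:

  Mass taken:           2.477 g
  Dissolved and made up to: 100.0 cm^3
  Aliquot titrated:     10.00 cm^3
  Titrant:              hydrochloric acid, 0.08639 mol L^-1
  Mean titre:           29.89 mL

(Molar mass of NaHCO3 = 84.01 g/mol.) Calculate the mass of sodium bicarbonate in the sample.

NaHCO3 + HCl → NaCl + H2O + CO2
n(HCl) per titration = 0.02989 × 0.08639 = 2.582 × 10^-3 mol
n(NaHCO3) in each aliquot = 2.582 × 10^-3 mol (1:1 ratio)
n(NaHCO3) in the whole flask = 2.582 × 10^-3 × 100.0/10.00 = 0.02582 mol
mass of NaHCO3 = 0.02582 × 84.01 = 2.169 g

2.169 g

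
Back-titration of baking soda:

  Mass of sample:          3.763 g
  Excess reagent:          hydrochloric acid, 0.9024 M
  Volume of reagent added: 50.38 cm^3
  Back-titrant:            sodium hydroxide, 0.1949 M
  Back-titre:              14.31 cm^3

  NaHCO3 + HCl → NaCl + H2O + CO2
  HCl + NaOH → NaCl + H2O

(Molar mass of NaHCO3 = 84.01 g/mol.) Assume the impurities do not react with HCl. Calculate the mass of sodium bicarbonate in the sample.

3.585 g

n(HCl) added = 0.05038 × 0.9024 = 0.04546 mol
n(NaOH) used in back-titration = 0.01431 × 0.1949 = 2.789 × 10^-3 mol
n(HCl) left over = 2.789 × 10^-3 mol (1:1 ratio)
n(HCl) consumed by analyte = 0.04546 − 2.789 × 10^-3 = 0.04267 mol
n(NaHCO3) = 0.04267 mol (1:1 ratio)
mass of NaHCO3 = 0.04267 × 84.01 = 3.585 g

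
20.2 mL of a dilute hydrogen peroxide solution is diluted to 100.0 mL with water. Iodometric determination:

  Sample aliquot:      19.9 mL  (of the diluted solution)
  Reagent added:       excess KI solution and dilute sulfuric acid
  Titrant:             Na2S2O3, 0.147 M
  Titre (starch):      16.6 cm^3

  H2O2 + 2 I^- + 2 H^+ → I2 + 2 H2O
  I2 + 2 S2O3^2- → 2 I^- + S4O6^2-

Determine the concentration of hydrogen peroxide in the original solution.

n(S2O3^2-) = 0.0166 × 0.147 = 2.44 × 10^-3 mol
n(I2) = n(S2O3^2-)/2 = 1.22 × 10^-3 mol
n(H2O2) in the aliquot = 1.22 × 10^-3 mol (1:1 ratio)
[H2O2]_dilute = 1.22 × 10^-3 / 0.0199 = 0.0613 mol/L
[H2O2]_original = 0.0613 × 100.0/20.2 = 0.304 mol/L

0.304 M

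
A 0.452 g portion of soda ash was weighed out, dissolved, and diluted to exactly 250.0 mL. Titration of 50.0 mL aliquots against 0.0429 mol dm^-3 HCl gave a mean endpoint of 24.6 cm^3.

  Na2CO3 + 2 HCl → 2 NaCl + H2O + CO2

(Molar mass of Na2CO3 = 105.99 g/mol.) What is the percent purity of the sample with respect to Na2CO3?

61.9 %

n(HCl) per titration = 0.0246 × 0.0429 = 1.06 × 10^-3 mol
From the 1:2 ratio, n(Na2CO3) in each aliquot = 1/2 × 1.06 × 10^-3 = 5.28 × 10^-4 mol
n(Na2CO3) in the whole flask = 5.28 × 10^-4 × 250.0/50.0 = 2.64 × 10^-3 mol
mass of Na2CO3 = 2.64 × 10^-3 × 105.99 = 0.280 g
% Na2CO3 = 0.280 / 0.452 × 100 = 61.9 %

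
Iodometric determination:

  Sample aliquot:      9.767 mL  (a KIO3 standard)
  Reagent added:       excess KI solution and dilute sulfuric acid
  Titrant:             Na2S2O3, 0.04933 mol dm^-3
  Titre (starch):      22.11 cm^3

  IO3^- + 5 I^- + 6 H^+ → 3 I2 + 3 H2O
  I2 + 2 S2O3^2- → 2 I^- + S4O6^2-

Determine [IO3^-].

0.01861 mol/L

n(S2O3^2-) = 0.02211 × 0.04933 = 1.091 × 10^-3 mol
n(I2) = n(S2O3^2-)/2 = 5.453 × 10^-4 mol
From the 1:3 ratio, n(IO3^-) in the aliquot = 1/3 × 5.453 × 10^-4 = 1.818 × 10^-4 mol
[IO3^-] = 1.818 × 10^-4 / 0.009767 = 0.01861 mol/L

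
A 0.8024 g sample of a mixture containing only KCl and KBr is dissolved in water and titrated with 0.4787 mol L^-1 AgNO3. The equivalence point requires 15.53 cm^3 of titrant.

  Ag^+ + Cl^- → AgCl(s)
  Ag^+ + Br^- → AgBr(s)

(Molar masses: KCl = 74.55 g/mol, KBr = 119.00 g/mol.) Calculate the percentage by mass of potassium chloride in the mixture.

17.20 %

n(AgNO3) = 0.01553 × 0.4787 = 7.434 × 10^-3 mol
Let x = n(KCl), y = n(KBr).
Titrant: 1x + 1y = 7.434 × 10^-3;  mass: 74.55x + 119.00y = 0.8024
Solving, x = 1.851 × 10^-3 mol, y = 5.583 × 10^-3 mol
mass of KCl = 1.851 × 10^-3 × 74.55 = 0.1380 g
% KCl = 0.1380 / 0.8024 × 100 = 17.20 %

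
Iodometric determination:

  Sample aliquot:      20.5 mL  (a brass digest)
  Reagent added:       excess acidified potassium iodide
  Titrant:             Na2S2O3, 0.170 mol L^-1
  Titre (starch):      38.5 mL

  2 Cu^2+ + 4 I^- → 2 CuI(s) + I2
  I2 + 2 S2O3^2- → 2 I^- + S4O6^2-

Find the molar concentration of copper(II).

0.319 mol/L

n(S2O3^2-) = 0.0385 × 0.170 = 6.54 × 10^-3 mol
n(I2) = n(S2O3^2-)/2 = 3.27 × 10^-3 mol
From the 2:1 ratio, n(Cu2+) in the aliquot = 2/1 × 3.27 × 10^-3 = 6.54 × 10^-3 mol
[Cu2+] = 6.54 × 10^-3 / 0.0205 = 0.319 mol/L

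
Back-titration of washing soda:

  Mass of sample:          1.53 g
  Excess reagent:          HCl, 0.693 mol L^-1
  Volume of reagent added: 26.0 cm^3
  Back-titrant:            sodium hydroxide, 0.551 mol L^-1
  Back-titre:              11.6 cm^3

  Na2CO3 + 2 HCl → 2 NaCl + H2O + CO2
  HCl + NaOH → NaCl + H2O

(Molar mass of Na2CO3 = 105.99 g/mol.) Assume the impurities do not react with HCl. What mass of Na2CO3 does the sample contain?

0.616 g

n(HCl) added = 0.0260 × 0.693 = 0.0180 mol
n(NaOH) used in back-titration = 0.0116 × 0.551 = 6.39 × 10^-3 mol
n(HCl) left over = 6.39 × 10^-3 mol (1:1 ratio)
n(HCl) consumed by analyte = 0.0180 − 6.39 × 10^-3 = 0.0116 mol
From the 1:2 ratio, n(Na2CO3) = 1/2 × 0.0116 = 5.81 × 10^-3 mol
mass of Na2CO3 = 5.81 × 10^-3 × 105.99 = 0.616 g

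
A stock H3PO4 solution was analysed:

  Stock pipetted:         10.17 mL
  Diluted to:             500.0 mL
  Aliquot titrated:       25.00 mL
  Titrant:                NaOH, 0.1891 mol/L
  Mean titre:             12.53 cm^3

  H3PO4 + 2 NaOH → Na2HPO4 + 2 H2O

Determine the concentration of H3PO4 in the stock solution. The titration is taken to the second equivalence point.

2.330 mol/L

n(NaOH) = 0.01253 × 0.1891 = 2.369 × 10^-3 mol
From the 1:2 ratio, n(H3PO4) in the aliquot = 1/2 × 2.369 × 10^-3 = 1.185 × 10^-3 mol
[H3PO4]_dilute = 1.185 × 10^-3 / 0.02500 = 0.04739 mol/L
Dilution factor = 500.0 / 10.17 = 49.16
[H3PO4]_stock = 0.04739 × 49.16 = 2.330 mol/L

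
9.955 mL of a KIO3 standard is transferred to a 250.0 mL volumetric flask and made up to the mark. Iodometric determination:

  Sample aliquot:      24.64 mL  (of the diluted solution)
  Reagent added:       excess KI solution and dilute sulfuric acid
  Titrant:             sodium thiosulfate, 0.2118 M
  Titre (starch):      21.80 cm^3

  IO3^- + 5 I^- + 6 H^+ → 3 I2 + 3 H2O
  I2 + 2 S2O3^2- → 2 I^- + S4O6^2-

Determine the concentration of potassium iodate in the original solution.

n(S2O3^2-) = 0.02180 × 0.2118 = 4.617 × 10^-3 mol
n(I2) = n(S2O3^2-)/2 = 2.309 × 10^-3 mol
From the 1:3 ratio, n(IO3^-) in the aliquot = 1/3 × 2.309 × 10^-3 = 7.695 × 10^-4 mol
[IO3^-]_dilute = 7.695 × 10^-4 / 0.02464 = 0.03123 mol/L
[IO3^-]_original = 0.03123 × 250.0/9.955 = 0.7843 mol/L

0.7843 M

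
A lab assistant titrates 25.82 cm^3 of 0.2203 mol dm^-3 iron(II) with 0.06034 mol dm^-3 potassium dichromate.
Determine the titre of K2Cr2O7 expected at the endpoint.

Cr2O7^2- + 6 Fe^2+ + 14 H^+ → 2 Cr^3+ + 6 Fe^3+ + 7 H2O
n(Fe2+) = 0.02582 L × 0.2203 mol/L = 5.688 × 10^-3 mol
From the 1:6 stoichiometry, n(K2Cr2O7) = 1/6 × 5.688 × 10^-3 = 9.480 × 10^-4 mol
V(K2Cr2O7) = 9.480 × 10^-4 mol / 0.06034 mol/L = 0.01571 L = 15.71 mL

15.71 mL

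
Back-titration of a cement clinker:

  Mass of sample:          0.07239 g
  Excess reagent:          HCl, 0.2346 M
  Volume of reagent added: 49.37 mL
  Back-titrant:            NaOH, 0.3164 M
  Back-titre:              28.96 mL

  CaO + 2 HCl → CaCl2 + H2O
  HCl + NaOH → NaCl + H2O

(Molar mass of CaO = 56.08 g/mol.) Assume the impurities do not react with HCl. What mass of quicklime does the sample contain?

0.06784 g

n(HCl) added = 0.04937 × 0.2346 = 0.01158 mol
n(NaOH) used in back-titration = 0.02896 × 0.3164 = 9.163 × 10^-3 mol
n(HCl) left over = 9.163 × 10^-3 mol (1:1 ratio)
n(HCl) consumed by analyte = 0.01158 − 9.163 × 10^-3 = 2.419 × 10^-3 mol
From the 1:2 ratio, n(CaO) = 1/2 × 2.419 × 10^-3 = 1.210 × 10^-3 mol
mass of CaO = 1.210 × 10^-3 × 56.08 = 0.06784 g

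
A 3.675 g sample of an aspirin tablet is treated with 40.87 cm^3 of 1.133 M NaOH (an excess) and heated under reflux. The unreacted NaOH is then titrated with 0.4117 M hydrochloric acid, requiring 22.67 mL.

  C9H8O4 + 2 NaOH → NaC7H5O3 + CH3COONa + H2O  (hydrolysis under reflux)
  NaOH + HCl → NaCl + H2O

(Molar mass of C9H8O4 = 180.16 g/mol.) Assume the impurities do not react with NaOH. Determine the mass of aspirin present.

n(NaOH) added = 0.04087 × 1.133 = 0.04631 mol
n(HCl) used in back-titration = 0.02267 × 0.4117 = 9.333 × 10^-3 mol
n(NaOH) left over = 9.333 × 10^-3 mol (1:1 ratio)
n(NaOH) consumed by analyte = 0.04631 − 9.333 × 10^-3 = 0.03697 mol
From the 1:2 ratio, n(C9H8O4) = 1/2 × 0.03697 = 0.01849 mol
mass of C9H8O4 = 0.01849 × 180.16 = 3.330 g

3.330 g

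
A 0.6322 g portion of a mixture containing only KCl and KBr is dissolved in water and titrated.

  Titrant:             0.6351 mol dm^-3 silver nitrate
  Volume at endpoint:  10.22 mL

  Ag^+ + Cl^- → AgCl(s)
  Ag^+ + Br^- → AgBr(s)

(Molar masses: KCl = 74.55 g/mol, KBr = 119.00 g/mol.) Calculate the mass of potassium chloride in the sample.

n(AgNO3) = 0.01022 × 0.6351 = 6.491 × 10^-3 mol
Let x = n(KCl), y = n(KBr).
Titrant: 1x + 1y = 6.491 × 10^-3;  mass: 74.55x + 119.00y = 0.6322
Solving, x = 3.154 × 10^-3 mol, y = 3.337 × 10^-3 mol
mass of KCl = 3.154 × 10^-3 × 74.55 = 0.2351 g

0.2351 g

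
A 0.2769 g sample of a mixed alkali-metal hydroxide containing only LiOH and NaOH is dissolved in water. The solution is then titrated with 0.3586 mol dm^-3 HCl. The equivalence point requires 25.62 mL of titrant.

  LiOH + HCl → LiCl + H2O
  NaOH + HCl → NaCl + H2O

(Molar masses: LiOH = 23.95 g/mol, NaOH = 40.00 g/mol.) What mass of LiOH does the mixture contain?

n(HCl) = 0.02562 × 0.3586 = 9.187 × 10^-3 mol
Let x = n(LiOH), y = n(NaOH).
Titrant: 1x + 1y = 9.187 × 10^-3;  mass: 23.95x + 40.00y = 0.2769
Solving, x = 5.644 × 10^-3 mol, y = 3.543 × 10^-3 mol
mass of LiOH = 5.644 × 10^-3 × 23.95 = 0.1352 g

0.1352 g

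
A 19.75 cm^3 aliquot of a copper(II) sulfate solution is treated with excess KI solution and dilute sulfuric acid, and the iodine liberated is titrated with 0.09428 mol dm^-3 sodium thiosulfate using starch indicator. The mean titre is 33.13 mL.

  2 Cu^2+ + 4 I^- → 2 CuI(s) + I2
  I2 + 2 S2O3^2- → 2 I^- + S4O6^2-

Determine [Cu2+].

0.1582 mol/L

n(S2O3^2-) = 0.03313 × 0.09428 = 3.123 × 10^-3 mol
n(I2) = n(S2O3^2-)/2 = 1.562 × 10^-3 mol
From the 2:1 ratio, n(Cu2+) in the aliquot = 2/1 × 1.562 × 10^-3 = 3.123 × 10^-3 mol
[Cu2+] = 3.123 × 10^-3 / 0.01975 = 0.1582 mol/L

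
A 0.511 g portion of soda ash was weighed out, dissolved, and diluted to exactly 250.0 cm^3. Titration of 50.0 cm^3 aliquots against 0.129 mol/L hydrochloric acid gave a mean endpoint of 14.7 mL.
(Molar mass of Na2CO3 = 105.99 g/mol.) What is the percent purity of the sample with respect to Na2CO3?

98.3 %

Na2CO3 + 2 HCl → 2 NaCl + H2O + CO2
n(HCl) per titration = 0.0147 × 0.129 = 1.90 × 10^-3 mol
From the 1:2 ratio, n(Na2CO3) in each aliquot = 1/2 × 1.90 × 10^-3 = 9.48 × 10^-4 mol
n(Na2CO3) in the whole flask = 9.48 × 10^-4 × 250.0/50.0 = 4.74 × 10^-3 mol
mass of Na2CO3 = 4.74 × 10^-3 × 105.99 = 0.502 g
% Na2CO3 = 0.502 / 0.511 × 100 = 98.3 %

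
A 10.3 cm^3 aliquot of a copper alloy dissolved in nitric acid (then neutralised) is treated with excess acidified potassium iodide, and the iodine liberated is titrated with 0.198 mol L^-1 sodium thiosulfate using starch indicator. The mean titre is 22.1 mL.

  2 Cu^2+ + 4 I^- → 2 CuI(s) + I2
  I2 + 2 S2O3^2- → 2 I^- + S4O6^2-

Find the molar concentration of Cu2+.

0.425 mol/L

n(S2O3^2-) = 0.0221 × 0.198 = 4.38 × 10^-3 mol
n(I2) = n(S2O3^2-)/2 = 2.19 × 10^-3 mol
From the 2:1 ratio, n(Cu2+) in the aliquot = 2/1 × 2.19 × 10^-3 = 4.38 × 10^-3 mol
[Cu2+] = 4.38 × 10^-3 / 0.0103 = 0.425 mol/L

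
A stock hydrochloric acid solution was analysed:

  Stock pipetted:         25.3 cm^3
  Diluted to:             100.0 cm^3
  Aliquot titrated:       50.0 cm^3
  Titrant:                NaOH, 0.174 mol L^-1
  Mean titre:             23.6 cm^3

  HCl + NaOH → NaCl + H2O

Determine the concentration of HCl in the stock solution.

0.325 mol/L

n(NaOH) = 0.0236 × 0.174 = 4.11 × 10^-3 mol
n(HCl) in the aliquot = 4.11 × 10^-3 mol (1:1 ratio)
[HCl]_dilute = 4.11 × 10^-3 / 0.0500 = 0.0821 mol/L
Dilution factor = 100.0 / 25.3 = 3.953
[HCl]_stock = 0.0821 × 3.953 = 0.325 mol/L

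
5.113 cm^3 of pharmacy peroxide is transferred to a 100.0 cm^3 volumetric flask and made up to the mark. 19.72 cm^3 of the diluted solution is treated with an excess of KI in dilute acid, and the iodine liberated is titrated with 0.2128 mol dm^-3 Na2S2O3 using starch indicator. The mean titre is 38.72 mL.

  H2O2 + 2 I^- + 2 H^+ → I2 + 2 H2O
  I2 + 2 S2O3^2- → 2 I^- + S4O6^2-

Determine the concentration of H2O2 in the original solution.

n(S2O3^2-) = 0.03872 × 0.2128 = 8.240 × 10^-3 mol
n(I2) = n(S2O3^2-)/2 = 4.120 × 10^-3 mol
n(H2O2) in the aliquot = 4.120 × 10^-3 mol (1:1 ratio)
[H2O2]_dilute = 4.120 × 10^-3 / 0.01972 = 0.2089 mol/L
[H2O2]_original = 0.2089 × 100.0/5.113 = 4.086 mol/L

4.086 mol/L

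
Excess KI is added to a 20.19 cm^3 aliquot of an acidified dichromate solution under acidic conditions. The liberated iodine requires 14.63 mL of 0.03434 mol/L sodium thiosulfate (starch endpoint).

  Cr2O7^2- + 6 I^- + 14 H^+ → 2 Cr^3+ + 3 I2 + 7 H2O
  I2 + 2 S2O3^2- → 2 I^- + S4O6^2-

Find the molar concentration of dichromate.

n(S2O3^2-) = 0.01463 × 0.03434 = 5.024 × 10^-4 mol
n(I2) = n(S2O3^2-)/2 = 2.512 × 10^-4 mol
From the 1:3 ratio, n(Cr2O7^2-) in the aliquot = 1/3 × 2.512 × 10^-4 = 8.373 × 10^-5 mol
[Cr2O7^2-] = 8.373 × 10^-5 / 0.02019 = 0.004147 mol/L

0.004147 mol/L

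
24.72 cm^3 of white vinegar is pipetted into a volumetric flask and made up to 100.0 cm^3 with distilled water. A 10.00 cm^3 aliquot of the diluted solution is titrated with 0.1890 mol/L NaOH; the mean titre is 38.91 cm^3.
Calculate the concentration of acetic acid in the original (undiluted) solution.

2.975 mol/L

CH3COOH + NaOH → CH3COONa + H2O
n(NaOH) = 0.03891 × 0.1890 = 7.354 × 10^-3 mol
n(CH3COOH) in the aliquot = 7.354 × 10^-3 mol (1:1 ratio)
[CH3COOH]_dilute = 7.354 × 10^-3 / 0.01000 = 0.7354 mol/L
Dilution factor = 100.0 / 24.72 = 4.045
[CH3COOH]_stock = 0.7354 × 4.045 = 2.975 mol/L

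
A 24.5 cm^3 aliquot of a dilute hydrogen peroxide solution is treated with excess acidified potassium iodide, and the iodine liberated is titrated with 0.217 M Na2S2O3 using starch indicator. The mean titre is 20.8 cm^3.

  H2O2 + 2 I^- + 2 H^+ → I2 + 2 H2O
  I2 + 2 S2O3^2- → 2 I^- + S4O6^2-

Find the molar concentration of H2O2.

n(S2O3^2-) = 0.0208 × 0.217 = 4.51 × 10^-3 mol
n(I2) = n(S2O3^2-)/2 = 2.26 × 10^-3 mol
n(H2O2) in the aliquot = 2.26 × 10^-3 mol (1:1 ratio)
[H2O2] = 2.26 × 10^-3 / 0.0245 = 0.0921 mol/L

0.0921 M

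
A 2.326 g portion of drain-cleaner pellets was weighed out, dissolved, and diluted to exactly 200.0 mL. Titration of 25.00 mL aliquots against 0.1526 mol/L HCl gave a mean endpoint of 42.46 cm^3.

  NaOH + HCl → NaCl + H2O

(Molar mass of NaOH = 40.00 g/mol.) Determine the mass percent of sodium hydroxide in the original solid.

89.14 %

n(HCl) per titration = 0.04246 × 0.1526 = 6.479 × 10^-3 mol
n(NaOH) in each aliquot = 6.479 × 10^-3 mol (1:1 ratio)
n(NaOH) in the whole flask = 6.479 × 10^-3 × 200.0/25.00 = 0.05184 mol
mass of NaOH = 0.05184 × 40.00 = 2.073 g
% NaOH = 2.073 / 2.326 × 100 = 89.14 %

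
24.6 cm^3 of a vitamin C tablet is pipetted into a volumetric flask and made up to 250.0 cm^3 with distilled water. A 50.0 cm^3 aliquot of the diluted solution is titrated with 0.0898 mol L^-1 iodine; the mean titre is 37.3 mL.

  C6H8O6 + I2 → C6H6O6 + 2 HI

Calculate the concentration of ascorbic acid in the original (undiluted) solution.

0.681 mol/L

n(I2) = 0.0373 × 0.0898 = 3.35 × 10^-3 mol
n(C6H8O6) in the aliquot = 3.35 × 10^-3 mol (1:1 ratio)
[C6H8O6]_dilute = 3.35 × 10^-3 / 0.0500 = 0.0670 mol/L
Dilution factor = 250.0 / 24.6 = 10.16
[C6H8O6]_stock = 0.0670 × 10.16 = 0.681 mol/L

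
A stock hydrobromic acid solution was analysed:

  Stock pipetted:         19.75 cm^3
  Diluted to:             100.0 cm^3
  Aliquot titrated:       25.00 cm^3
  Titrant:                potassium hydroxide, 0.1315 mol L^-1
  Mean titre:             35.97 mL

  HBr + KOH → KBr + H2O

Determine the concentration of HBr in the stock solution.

0.9580 mol/L

n(KOH) = 0.03597 × 0.1315 = 4.730 × 10^-3 mol
n(HBr) in the aliquot = 4.730 × 10^-3 mol (1:1 ratio)
[HBr]_dilute = 4.730 × 10^-3 / 0.02500 = 0.1892 mol/L
Dilution factor = 100.0 / 19.75 = 5.063
[HBr]_stock = 0.1892 × 5.063 = 0.9580 mol/L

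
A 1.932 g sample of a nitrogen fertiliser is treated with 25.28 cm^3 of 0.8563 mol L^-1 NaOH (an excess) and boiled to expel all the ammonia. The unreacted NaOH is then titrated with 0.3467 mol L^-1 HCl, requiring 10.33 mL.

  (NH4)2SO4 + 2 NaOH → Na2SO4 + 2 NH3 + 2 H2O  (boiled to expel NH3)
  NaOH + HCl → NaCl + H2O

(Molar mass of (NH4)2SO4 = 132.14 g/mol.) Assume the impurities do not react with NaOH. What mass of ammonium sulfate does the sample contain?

1.194 g

n(NaOH) added = 0.02528 × 0.8563 = 0.02165 mol
n(HCl) used in back-titration = 0.01033 × 0.3467 = 3.581 × 10^-3 mol
n(NaOH) left over = 3.581 × 10^-3 mol (1:1 ratio)
n(NaOH) consumed by analyte = 0.02165 − 3.581 × 10^-3 = 0.01807 mol
From the 1:2 ratio, n((NH4)2SO4) = 1/2 × 0.01807 = 9.033 × 10^-3 mol
mass of (NH4)2SO4 = 9.033 × 10^-3 × 132.14 = 1.194 g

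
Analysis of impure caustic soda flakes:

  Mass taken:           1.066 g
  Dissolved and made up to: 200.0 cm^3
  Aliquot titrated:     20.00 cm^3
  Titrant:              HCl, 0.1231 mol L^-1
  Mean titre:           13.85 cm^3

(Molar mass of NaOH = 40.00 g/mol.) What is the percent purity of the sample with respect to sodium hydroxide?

63.98 %

NaOH + HCl → NaCl + H2O
n(HCl) per titration = 0.01385 × 0.1231 = 1.705 × 10^-3 mol
n(NaOH) in each aliquot = 1.705 × 10^-3 mol (1:1 ratio)
n(NaOH) in the whole flask = 1.705 × 10^-3 × 200.0/20.00 = 0.01705 mol
mass of NaOH = 0.01705 × 40.00 = 0.6820 g
% NaOH = 0.6820 / 1.066 × 100 = 63.98 %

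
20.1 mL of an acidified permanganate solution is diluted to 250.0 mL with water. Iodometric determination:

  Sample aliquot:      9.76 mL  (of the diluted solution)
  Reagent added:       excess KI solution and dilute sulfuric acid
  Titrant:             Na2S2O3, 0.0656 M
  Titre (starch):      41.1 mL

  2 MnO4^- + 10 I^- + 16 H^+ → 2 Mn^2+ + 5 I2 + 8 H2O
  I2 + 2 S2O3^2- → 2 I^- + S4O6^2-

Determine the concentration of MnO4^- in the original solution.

0.687 M

n(S2O3^2-) = 0.0411 × 0.0656 = 2.70 × 10^-3 mol
n(I2) = n(S2O3^2-)/2 = 1.35 × 10^-3 mol
From the 2:5 ratio, n(MnO4^-) in the aliquot = 2/5 × 1.35 × 10^-3 = 5.39 × 10^-4 mol
[MnO4^-]_dilute = 5.39 × 10^-4 / 0.00976 = 0.0552 mol/L
[MnO4^-]_original = 0.0552 × 250.0/20.1 = 0.687 mol/L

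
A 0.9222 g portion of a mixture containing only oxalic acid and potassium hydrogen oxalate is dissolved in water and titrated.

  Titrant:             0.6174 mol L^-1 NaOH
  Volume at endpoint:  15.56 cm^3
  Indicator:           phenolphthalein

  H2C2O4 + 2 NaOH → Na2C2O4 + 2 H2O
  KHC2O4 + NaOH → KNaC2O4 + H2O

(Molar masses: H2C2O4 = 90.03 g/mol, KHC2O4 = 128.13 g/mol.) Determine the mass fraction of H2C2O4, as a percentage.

18.13 %

n(NaOH) = 0.01556 × 0.6174 = 9.607 × 10^-3 mol
Let x = n(H2C2O4), y = n(KHC2O4).
Titrant: 2x + 1y = 9.607 × 10^-3;  mass: 90.03x + 128.13y = 0.9222
Solving, x = 1.857 × 10^-3 mol, y = 5.892 × 10^-3 mol
mass of H2C2O4 = 1.857 × 10^-3 × 90.03 = 0.1672 g
% H2C2O4 = 0.1672 / 0.9222 × 100 = 18.13 %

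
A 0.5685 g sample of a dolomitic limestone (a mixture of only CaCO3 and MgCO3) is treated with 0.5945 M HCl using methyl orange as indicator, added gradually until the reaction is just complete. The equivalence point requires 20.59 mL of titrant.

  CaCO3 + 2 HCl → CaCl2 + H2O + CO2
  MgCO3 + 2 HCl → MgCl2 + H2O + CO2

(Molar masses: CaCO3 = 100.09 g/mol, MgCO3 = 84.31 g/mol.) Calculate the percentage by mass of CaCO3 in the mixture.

n(HCl) = 0.02059 × 0.5945 = 0.01224 mol
Let x = n(CaCO3), y = n(MgCO3).
Titrant: 2x + 2y = 0.01224;  mass: 100.09x + 84.31y = 0.5685
Solving, x = 3.326 × 10^-3 mol, y = 2.794 × 10^-3 mol
mass of CaCO3 = 3.326 × 10^-3 × 100.09 = 0.3329 g
% CaCO3 = 0.3329 / 0.5685 × 100 = 58.56 %

58.56 %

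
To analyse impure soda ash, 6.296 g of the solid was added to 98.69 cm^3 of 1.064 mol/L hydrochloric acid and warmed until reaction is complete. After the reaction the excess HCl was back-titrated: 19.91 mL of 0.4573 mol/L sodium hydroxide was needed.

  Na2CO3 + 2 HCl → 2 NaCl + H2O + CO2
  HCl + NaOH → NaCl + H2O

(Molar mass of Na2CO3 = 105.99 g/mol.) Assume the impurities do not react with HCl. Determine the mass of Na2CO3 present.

5.082 g

n(HCl) added = 0.09869 × 1.064 = 0.1050 mol
n(NaOH) used in back-titration = 0.01991 × 0.4573 = 9.105 × 10^-3 mol
n(HCl) left over = 9.105 × 10^-3 mol (1:1 ratio)
n(HCl) consumed by analyte = 0.1050 − 9.105 × 10^-3 = 0.09590 mol
From the 1:2 ratio, n(Na2CO3) = 1/2 × 0.09590 = 0.04795 mol
mass of Na2CO3 = 0.04795 × 105.99 = 5.082 g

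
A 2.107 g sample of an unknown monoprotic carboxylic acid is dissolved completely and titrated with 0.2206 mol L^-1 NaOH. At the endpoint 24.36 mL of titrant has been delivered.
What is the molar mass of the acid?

n(NaOH) = 0.02436 L × 0.2206 mol/L = 5.374 × 10^-3 mol
n(HA) = 5.374 × 10^-3 mol (1:1 ratio)
M = m / n = 2.107 g / 5.374 × 10^-3 mol = 392.1 g/mol

392.1 g/mol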